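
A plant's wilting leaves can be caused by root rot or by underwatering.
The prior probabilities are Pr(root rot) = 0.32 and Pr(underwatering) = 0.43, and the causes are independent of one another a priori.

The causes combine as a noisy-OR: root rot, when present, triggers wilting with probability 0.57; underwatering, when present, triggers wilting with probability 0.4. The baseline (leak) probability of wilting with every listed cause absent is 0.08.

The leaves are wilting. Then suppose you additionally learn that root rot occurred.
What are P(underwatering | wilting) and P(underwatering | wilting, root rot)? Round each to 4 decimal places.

P(underwatering | wilting) ≈ 0.6255; P(underwatering | wilting, root rot) ≈ 0.4877

Under noisy-OR, P(wilting | causes) = 1 − (1−0.08)·∏(1−qᵢ) over the active causes.
By total probability over the 4 (root rot, underwatering) configurations:
  P(wilting) = 0.08*0.68*0.57 + 0.448*0.68*0.43 + 0.6044*0.32*0.57 + 0.76264*0.32*0.43
        = 0.031008 + 0.130995 + 0.110243 + 0.104939 = 0.377185
Keeping only the underwatering-present terms gives 0.235934, so
  P(underwatering | wilting) = 0.235934 / 0.377185 ≈ 0.6255

Now also conditioning on root rot=true:
P(wilting | root rot) = 0.6044×0.57 + 0.76264×0.43 = 0.344508 + 0.327935 = 0.672443
Restricting to configurations with underwatering present: 0.76264×0.43 = 0.327935.
Hence the posterior is 0.327935/0.672443 ≈ 0.4877.
This is intercausal reasoning (explaining away): once root rot accounts for the wilting, underwatering becomes less likely.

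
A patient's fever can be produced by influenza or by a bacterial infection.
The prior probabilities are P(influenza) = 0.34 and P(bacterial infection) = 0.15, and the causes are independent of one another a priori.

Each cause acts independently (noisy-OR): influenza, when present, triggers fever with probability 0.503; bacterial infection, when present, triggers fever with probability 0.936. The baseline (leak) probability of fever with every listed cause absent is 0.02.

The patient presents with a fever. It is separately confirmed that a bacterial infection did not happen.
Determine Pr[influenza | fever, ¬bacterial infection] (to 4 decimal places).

Pr[influenza | fever, ¬bacterial infection] ≈ 0.9296

Under noisy-OR, P(fever | causes) = 1 − (1−0.02)·∏(1−qᵢ) over the active causes.
Numerator (weight on configurations with influenza): 0.51294×0.34 = 0.174400
Denominator P(fever | ¬bacterial infection): 0.02×0.66 + 0.51294×0.34 = 0.187600
Posterior = 0.174400 / 0.187600 ≈ 0.9296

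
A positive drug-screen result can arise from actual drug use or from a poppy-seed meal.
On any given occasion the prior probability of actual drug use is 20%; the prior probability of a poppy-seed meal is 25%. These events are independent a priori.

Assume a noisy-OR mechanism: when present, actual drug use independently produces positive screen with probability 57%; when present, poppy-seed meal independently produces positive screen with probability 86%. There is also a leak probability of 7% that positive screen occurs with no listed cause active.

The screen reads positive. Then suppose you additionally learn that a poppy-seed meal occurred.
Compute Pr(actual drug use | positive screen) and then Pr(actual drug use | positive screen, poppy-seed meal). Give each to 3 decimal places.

Under noisy-OR, P(positive screen | causes) = 1 − (1−0.07)·∏(1−qᵢ) over the active causes.
Sum P(positive screen|·) weighted by the priors over the 4 (actual drug use, poppy-seed meal) configurations:
  P(positive screen) = 0.07×0.8×0.75 + 0.8698×0.8×0.25 + 0.6001×0.2×0.75 + 0.944014×0.2×0.25
        = 0.042000 + 0.173960 + 0.090015 + 0.047201 = 0.353176
Keeping only the actual drug use-present terms gives 0.137216, so
  P(actual drug use | positive screen) = 0.137216 / 0.353176 ≈ 0.389

With the extra evidence:
Weight on actual drug use=true, given the evidence: 0.944014×0.2 = 0.188803
Normalizer over all consistent configurations: 0.8698×0.8 + 0.944014×0.2 = 0.884643
Posterior = 0.188803 / 0.884643 ≈ 0.213

Pr(actual drug use | positive screen) ≈ 0.389; Pr(actual drug use | positive screen, poppy-seed meal) ≈ 0.213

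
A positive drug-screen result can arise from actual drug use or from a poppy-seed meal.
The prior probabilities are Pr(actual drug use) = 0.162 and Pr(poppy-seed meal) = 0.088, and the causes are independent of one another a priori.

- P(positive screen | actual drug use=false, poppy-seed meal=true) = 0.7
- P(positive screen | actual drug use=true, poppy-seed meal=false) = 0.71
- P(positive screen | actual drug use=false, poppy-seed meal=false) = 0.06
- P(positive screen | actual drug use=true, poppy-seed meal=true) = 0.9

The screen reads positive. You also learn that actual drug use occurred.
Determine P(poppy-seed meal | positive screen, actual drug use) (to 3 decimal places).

P(poppy-seed meal | positive screen, actual drug use) ≈ 0.109

P(positive screen | actual drug use) = 0.71*0.912 + 0.9*0.088 = 0.647520 + 0.079200 = 0.726720
The poppy-seed meal-present share is 0.9*0.088 = 0.079200.
So P(poppy-seed meal | positive screen, actual drug use) = 0.079200/0.726720 ≈ 0.109.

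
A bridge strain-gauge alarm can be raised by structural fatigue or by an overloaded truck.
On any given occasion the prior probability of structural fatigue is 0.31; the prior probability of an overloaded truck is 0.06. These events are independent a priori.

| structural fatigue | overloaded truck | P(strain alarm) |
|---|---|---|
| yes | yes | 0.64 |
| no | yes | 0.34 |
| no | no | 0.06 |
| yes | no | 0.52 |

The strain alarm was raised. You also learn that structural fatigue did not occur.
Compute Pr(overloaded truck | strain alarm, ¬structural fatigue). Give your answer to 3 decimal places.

P(strain alarm | ¬structural fatigue) = 0.06×0.94 + 0.34×0.06 = 0.056400 + 0.020400 = 0.076800
The overloaded truck-present share is 0.34×0.06 = 0.020400.
So P(overloaded truck | strain alarm, ¬structural fatigue) = 0.020400/0.076800 ≈ 0.266.

Pr(overloaded truck | strain alarm, ¬structural fatigue) ≈ 0.266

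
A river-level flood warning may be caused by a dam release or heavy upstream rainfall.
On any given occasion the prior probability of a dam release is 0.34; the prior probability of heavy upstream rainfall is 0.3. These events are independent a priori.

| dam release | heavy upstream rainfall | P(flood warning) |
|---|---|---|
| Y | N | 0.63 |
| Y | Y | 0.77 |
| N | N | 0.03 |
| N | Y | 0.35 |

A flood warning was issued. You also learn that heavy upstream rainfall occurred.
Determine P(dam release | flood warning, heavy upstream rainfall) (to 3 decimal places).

P(dam release | flood warning, heavy upstream rainfall) ≈ 0.531

Numerator (weight on configurations with dam release): 0.77*0.34 = 0.261800
Normalizer over all consistent configurations: 0.35*0.66 + 0.77*0.34 = 0.492800
Posterior = 0.261800 / 0.492800 ≈ 0.531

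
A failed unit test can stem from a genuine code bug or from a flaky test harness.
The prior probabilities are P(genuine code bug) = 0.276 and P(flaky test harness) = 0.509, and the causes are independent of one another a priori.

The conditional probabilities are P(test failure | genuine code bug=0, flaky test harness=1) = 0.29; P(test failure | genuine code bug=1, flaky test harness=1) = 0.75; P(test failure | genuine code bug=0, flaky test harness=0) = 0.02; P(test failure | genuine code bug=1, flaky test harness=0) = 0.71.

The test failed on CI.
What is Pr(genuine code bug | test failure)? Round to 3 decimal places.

Pr(genuine code bug | test failure) ≈ 0.639

By total probability over the 4 (genuine code bug, flaky test harness) configurations:
  P(test failure) = 0.02×0.724×0.491 + 0.29×0.724×0.509 + 0.71×0.276×0.491 + 0.75×0.276×0.509
        = 0.007110 + 0.106870 + 0.096216 + 0.105363 = 0.315559
Keeping only the genuine code bug-present terms gives 0.201579, so
  P(genuine code bug | test failure) = 0.201579 / 0.315559 ≈ 0.639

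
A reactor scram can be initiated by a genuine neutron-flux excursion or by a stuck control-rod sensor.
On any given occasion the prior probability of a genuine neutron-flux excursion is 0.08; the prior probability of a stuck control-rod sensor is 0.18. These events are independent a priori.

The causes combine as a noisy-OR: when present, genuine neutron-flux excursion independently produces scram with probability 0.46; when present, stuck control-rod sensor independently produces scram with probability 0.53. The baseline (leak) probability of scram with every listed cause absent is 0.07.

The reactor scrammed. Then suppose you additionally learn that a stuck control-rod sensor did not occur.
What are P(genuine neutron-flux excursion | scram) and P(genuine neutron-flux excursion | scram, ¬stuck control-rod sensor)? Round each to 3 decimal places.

P(genuine neutron-flux excursion | scram) ≈ 0.230; P(genuine neutron-flux excursion | scram, ¬stuck control-rod sensor) ≈ 0.382

Under noisy-OR, P(scram | causes) = 1 − (1−0.07)·∏(1−qᵢ) over the active causes.
For the numerator, keep only genuine neutron-flux excursion=true terms: 0.032656 + 0.011001 = 0.043657
The normalizing constant is 0.07*0.92*0.82 + 0.5629*0.92*0.18 + 0.4978*0.08*0.82 + 0.763966*0.08*0.18 = 0.189681
P(genuine neutron-flux excursion | scram) = 0.043657/0.189681 ≈ 0.230

Now condition on the additional information:
Weight on genuine neutron-flux excursion=true, given the evidence: 0.4978×0.08 = 0.039824
Denominator P(scram | ¬stuck control-rod sensor): 0.07×0.92 + 0.4978×0.08 = 0.104224
P(genuine neutron-flux excursion | scram, ¬stuck control-rod sensor) = 0.039824/0.104224 ≈ 0.382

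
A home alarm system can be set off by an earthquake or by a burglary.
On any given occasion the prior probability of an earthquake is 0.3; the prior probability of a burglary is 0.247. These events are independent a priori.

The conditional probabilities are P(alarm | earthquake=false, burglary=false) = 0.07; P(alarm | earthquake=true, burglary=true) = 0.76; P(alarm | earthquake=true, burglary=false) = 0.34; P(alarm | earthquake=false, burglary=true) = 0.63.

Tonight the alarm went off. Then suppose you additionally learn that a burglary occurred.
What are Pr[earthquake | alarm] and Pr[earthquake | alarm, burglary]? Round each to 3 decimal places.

Pr[earthquake | alarm] ≈ 0.477; Pr[earthquake | alarm, burglary] ≈ 0.341

P(alarm) = 0.07·0.7·0.753 + 0.63·0.7·0.247 + 0.34·0.3·0.753 + 0.76·0.3·0.247 = 0.036897 + 0.108927 + 0.076806 + 0.056316 = 0.278946
The earthquake-present share is 0.076806 + 0.056316 = 0.133122.
P(earthquake | alarm) = 0.133122 / 0.278946 ≈ 0.477

Now also conditioning on burglary=true:
Weight on earthquake=true, given the evidence: 0.76·0.3 = 0.228000
The normalizing constant is 0.63·0.7 + 0.76·0.3 = 0.669000
P(earthquake | alarm, burglary) = 0.228000/0.669000 ≈ 0.341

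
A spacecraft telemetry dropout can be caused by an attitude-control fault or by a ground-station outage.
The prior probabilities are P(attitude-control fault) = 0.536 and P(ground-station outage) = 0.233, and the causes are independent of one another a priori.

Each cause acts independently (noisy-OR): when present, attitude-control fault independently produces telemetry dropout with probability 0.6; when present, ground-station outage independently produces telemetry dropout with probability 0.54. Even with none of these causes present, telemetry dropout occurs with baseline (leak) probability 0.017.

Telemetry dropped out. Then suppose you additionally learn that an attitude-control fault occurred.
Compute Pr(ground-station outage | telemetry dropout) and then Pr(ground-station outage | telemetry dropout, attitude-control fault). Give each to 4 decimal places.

Pr(ground-station outage | telemetry dropout) ≈ 0.3873; Pr(ground-station outage | telemetry dropout, attitude-control fault) ≈ 0.2908

Under noisy-OR, P(telemetry dropout | causes) = 1 − (1−0.017)·∏(1−qᵢ) over the active causes.
Sum P(telemetry dropout|·) weighted by the priors over the 4 (attitude-control fault, ground-station outage) configurations:
  P(telemetry dropout) = 0.017*0.464*0.767 + 0.54782*0.464*0.233 + 0.6068*0.536*0.767 + 0.819128*0.536*0.233
        = 0.006050 + 0.059226 + 0.249463 + 0.102299 = 0.417038
The terms with ground-station outage present sum to 0.161525, so
  P(ground-station outage | telemetry dropout) = 0.161525 / 0.417038 ≈ 0.3873

With the extra evidence:
Numerator (weight on configurations with ground-station outage): 0.819128×0.233 = 0.190857
Denominator P(telemetry dropout | attitude-control fault): 0.6068×0.767 + 0.819128×0.233 = 0.656273
Posterior = 0.190857 / 0.656273 ≈ 0.2908
— attitude-control fault explains away the evidence for ground-station outage.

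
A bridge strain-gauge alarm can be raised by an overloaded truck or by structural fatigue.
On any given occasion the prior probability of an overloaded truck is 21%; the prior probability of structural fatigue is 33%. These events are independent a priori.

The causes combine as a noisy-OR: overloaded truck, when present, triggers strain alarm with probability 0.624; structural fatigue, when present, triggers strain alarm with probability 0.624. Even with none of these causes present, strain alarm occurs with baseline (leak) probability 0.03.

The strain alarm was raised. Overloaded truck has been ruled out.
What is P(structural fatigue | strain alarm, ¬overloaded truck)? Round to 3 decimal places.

Under noisy-OR, P(strain alarm | causes) = 1 − (1−0.03)·∏(1−qᵢ) over the active causes.
Enumerate both values of structural fatigue and weight by the priors:
  P(strain alarm | ¬overloaded truck) = 0.03·0.67 + 0.63528·0.33
        = 0.020100 + 0.209642 = 0.229742
The terms with structural fatigue present sum to 0.209642, so
  P(structural fatigue | strain alarm, ¬overloaded truck) = 0.209642 / 0.229742 ≈ 0.913

P(structural fatigue | strain alarm, ¬overloaded truck) ≈ 0.913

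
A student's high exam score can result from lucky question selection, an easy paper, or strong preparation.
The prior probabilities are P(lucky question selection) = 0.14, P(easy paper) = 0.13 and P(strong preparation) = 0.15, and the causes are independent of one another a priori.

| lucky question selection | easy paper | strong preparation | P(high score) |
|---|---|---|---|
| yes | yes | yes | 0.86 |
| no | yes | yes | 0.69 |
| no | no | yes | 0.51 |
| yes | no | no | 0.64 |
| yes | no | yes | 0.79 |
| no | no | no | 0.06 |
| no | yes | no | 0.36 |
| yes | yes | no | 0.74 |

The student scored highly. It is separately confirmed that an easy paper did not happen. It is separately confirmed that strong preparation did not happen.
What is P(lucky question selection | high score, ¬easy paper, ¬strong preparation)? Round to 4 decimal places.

P(lucky question selection | high score, ¬easy paper, ¬strong preparation) ≈ 0.6346

P(high score | ¬easy paper, ¬strong preparation) = 0.06×0.86 + 0.64×0.14 = 0.051600 + 0.089600 = 0.141200
The lucky question selection-present share is 0.64×0.14 = 0.089600.
Hence the posterior is 0.089600/0.141200 ≈ 0.6346.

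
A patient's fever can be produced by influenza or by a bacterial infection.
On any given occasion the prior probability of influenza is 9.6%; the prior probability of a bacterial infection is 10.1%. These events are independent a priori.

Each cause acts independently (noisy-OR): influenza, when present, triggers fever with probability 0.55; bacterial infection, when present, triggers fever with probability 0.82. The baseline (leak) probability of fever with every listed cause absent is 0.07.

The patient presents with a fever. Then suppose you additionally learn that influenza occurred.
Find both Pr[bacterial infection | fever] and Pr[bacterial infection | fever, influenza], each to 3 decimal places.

Under noisy-OR, P(fever | causes) = 1 − (1−0.07)·∏(1−qᵢ) over the active causes.
For the numerator, keep only bacterial infection=true terms: 0.076020 + 0.008966 = 0.084986
Normalizer over all consistent configurations: 0.07×0.904×0.899 + 0.8326×0.904×0.101 + 0.5815×0.096×0.899 + 0.92467×0.096×0.101 = 0.192061
Posterior = 0.084986 / 0.192061 ≈ 0.442

Now condition on the additional information:
Enumerate both values of bacterial infection and weight by the priors:
  P(fever | influenza) = 0.5815·0.899 + 0.92467·0.101
        = 0.522769 + 0.093392 = 0.616161
The terms with bacterial infection present sum to 0.093392, so
  P(bacterial infection | fever, influenza) = 0.093392 / 0.616161 ≈ 0.152
Conditioning on influenza lowers the posterior on bacterial infection: the classic explaining-away effect in a common-effect structure.

Pr[bacterial infection | fever] ≈ 0.442; Pr[bacterial infection | fever, influenza] ≈ 0.152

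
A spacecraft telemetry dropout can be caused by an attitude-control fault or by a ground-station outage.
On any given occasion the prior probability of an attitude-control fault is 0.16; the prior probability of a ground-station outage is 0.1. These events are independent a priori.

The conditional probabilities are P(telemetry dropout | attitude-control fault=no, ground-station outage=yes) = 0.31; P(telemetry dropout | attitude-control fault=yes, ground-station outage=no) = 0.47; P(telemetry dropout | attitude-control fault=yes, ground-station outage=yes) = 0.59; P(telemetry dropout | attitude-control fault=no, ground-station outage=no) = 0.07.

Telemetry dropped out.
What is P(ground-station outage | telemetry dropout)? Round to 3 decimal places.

For the numerator, keep only ground-station outage=true terms: 0.026040 + 0.009440 = 0.035480
Denominator P(telemetry dropout): 0.07×0.84×0.9 + 0.31×0.84×0.1 + 0.47×0.16×0.9 + 0.59×0.16×0.1 = 0.156080
P(ground-station outage | telemetry dropout) = 0.035480/0.156080 ≈ 0.227

P(ground-station outage | telemetry dropout) ≈ 0.227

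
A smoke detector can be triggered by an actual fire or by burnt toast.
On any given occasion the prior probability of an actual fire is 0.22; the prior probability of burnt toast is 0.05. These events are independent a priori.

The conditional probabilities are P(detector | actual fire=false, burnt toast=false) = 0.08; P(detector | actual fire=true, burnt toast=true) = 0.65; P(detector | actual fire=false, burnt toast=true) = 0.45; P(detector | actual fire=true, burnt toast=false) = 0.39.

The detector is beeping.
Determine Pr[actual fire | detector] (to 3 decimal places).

By total probability over the 4 (actual fire, burnt toast) configurations:
  P(detector) = 0.08*0.78*0.95 + 0.45*0.78*0.05 + 0.39*0.22*0.95 + 0.65*0.22*0.05
        = 0.059280 + 0.017550 + 0.081510 + 0.007150 = 0.165490
The terms with actual fire present sum to 0.088660, so
  P(actual fire | detector) = 0.088660 / 0.165490 ≈ 0.536

Pr[actual fire | detector] ≈ 0.536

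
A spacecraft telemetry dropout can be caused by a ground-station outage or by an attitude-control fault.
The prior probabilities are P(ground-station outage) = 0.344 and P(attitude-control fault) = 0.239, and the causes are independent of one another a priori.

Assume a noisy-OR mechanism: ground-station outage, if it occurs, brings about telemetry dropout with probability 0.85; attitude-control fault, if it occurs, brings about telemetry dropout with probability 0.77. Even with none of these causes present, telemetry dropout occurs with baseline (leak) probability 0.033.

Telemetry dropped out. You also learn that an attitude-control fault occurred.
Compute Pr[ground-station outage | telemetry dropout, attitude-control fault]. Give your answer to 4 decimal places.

Pr[ground-station outage | telemetry dropout, attitude-control fault] ≈ 0.3946

Under noisy-OR, P(telemetry dropout | causes) = 1 − (1−0.033)·∏(1−qᵢ) over the active causes.
By total probability over both values of ground-station outage:
  P(telemetry dropout | attitude-control fault) = 0.77759*0.656 + 0.966638*0.344
        = 0.510099 + 0.332523 = 0.842622
The terms with ground-station outage present sum to 0.332523, so
  P(ground-station outage | telemetry dropout, attitude-control fault) = 0.332523 / 0.842622 ≈ 0.3946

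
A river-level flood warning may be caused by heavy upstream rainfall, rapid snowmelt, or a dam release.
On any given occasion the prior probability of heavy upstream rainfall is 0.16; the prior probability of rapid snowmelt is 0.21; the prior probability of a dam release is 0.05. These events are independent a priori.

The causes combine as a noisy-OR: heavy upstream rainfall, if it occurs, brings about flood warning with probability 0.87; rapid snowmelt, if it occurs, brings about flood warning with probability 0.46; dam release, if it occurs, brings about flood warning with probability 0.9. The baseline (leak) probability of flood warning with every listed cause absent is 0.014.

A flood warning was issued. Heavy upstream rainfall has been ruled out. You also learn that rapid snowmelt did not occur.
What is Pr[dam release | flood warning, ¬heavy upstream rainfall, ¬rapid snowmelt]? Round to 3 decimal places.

Pr[dam release | flood warning, ¬heavy upstream rainfall, ¬rapid snowmelt] ≈ 0.772

Under noisy-OR, P(flood warning | causes) = 1 − (1−0.014)·∏(1−qᵢ) over the active causes.
Sum P(flood warning|·) weighted by the priors over both values of dam release:
  P(flood warning | ¬heavy upstream rainfall, ¬rapid snowmelt) = 0.014×0.95 + 0.9014×0.05
        = 0.013300 + 0.045070 = 0.058370
Configurations with dam release contribute 0.045070, so
  P(dam release | flood warning, ¬heavy upstream rainfall, ¬rapid snowmelt) = 0.045070 / 0.058370 ≈ 0.772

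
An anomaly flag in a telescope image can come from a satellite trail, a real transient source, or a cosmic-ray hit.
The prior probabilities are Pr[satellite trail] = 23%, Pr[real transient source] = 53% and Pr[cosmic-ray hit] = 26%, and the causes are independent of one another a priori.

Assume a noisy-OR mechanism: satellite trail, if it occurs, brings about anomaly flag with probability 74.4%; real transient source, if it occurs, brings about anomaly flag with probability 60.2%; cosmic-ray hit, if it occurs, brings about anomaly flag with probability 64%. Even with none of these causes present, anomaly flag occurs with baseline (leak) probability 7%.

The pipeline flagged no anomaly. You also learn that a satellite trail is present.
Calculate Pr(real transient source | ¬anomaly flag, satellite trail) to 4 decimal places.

Pr(real transient source | ¬anomaly flag, satellite trail) ≈ 0.3098

Under noisy-OR, P(anomaly flag | causes) = 1 − (1−0.07)·∏(1−qᵢ) over the active causes.
Sum P(¬anomaly flag|·) weighted by the priors over the 4 (real transient source, cosmic-ray hit) configurations:
  P(¬anomaly flag | satellite trail) = 0.23808·0.47·0.74 + 0.085709·0.47·0.26 + 0.094756·0.53·0.74 + 0.034112·0.53·0.26
        = 0.082804 + 0.010474 + 0.037163 + 0.004701 = 0.135142
The terms with real transient source present sum to 0.041864, so
  P(real transient source | ¬anomaly flag, satellite trail) = 0.041864 / 0.135142 ≈ 0.3098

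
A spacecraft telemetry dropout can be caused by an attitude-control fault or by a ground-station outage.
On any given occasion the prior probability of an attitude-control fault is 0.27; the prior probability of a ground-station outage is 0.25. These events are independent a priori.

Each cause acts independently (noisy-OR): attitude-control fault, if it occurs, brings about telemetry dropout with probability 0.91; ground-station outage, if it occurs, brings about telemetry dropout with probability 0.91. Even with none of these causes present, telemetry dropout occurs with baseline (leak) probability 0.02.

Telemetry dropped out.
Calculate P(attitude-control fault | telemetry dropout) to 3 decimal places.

P(attitude-control fault | telemetry dropout) ≈ 0.587

Under noisy-OR, P(telemetry dropout | causes) = 1 − (1−0.02)·∏(1−qᵢ) over the active causes.
For the numerator, keep only attitude-control fault=true terms: 0.184640 + 0.066964 = 0.251604
Denominator P(telemetry dropout): 0.02×0.73×0.75 + 0.9118×0.73×0.25 + 0.9118×0.27×0.75 + 0.992062×0.27×0.25 = 0.428958
Posterior = 0.251604 / 0.428958 ≈ 0.587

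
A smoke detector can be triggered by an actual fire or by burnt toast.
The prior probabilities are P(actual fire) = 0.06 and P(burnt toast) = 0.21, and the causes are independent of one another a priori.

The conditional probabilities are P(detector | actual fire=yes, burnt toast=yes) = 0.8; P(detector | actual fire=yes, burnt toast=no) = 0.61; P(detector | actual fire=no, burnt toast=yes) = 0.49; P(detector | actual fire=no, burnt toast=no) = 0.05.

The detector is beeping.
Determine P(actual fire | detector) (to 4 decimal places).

P(actual fire | detector) ≈ 0.2256

Numerator (weight on configurations with actual fire): 0.028914 + 0.010080 = 0.038994
Denominator P(detector): 0.05*0.94*0.79 + 0.49*0.94*0.21 + 0.61*0.06*0.79 + 0.8*0.06*0.21 = 0.172850
P(actual fire | detector) = 0.038994/0.172850 ≈ 0.2256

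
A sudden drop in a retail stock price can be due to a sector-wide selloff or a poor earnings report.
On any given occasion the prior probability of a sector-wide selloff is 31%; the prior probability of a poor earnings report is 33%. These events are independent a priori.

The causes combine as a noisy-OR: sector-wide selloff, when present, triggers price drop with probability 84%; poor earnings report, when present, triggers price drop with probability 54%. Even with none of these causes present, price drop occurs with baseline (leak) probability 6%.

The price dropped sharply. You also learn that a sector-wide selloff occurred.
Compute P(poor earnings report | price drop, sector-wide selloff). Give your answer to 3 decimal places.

P(poor earnings report | price drop, sector-wide selloff) ≈ 0.350

Under noisy-OR, P(price drop | causes) = 1 − (1−0.06)·∏(1−qᵢ) over the active causes.
Weight on poor earnings report=true, given the evidence: 0.930816*0.33 = 0.307169
The normalizing constant is 0.8496*0.67 + 0.930816*0.33 = 0.876401
P(poor earnings report | price drop, sector-wide selloff) = 0.307169/0.876401 ≈ 0.350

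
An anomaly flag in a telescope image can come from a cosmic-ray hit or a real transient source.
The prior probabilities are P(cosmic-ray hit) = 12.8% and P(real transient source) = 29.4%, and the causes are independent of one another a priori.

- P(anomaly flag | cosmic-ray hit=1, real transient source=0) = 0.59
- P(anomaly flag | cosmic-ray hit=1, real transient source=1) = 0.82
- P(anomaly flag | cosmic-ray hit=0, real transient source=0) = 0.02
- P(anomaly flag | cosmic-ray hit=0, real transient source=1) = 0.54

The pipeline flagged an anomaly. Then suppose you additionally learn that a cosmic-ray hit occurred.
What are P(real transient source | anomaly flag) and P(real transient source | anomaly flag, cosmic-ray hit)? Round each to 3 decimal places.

Numerator (weight on configurations with real transient source): 0.138439 + 0.030858 = 0.169297
Normalizer over all consistent configurations: 0.02*0.872*0.706 + 0.54*0.872*0.294 + 0.59*0.128*0.706 + 0.82*0.128*0.294 = 0.234927
Posterior = 0.169297 / 0.234927 ≈ 0.721

Now condition on the additional information:
Sum P(anomaly flag|·) weighted by the priors over both values of real transient source:
  P(anomaly flag | cosmic-ray hit) = 0.59×0.706 + 0.82×0.294
        = 0.416540 + 0.241080 = 0.657620
The terms with real transient source present sum to 0.241080, so
  P(real transient source | anomaly flag, cosmic-ray hit) = 0.241080 / 0.657620 ≈ 0.367
The drop from 0.721 to 0.367 is the explaining-away (discounting) effect.

P(real transient source | anomaly flag) ≈ 0.721; P(real transient source | anomaly flag, cosmic-ray hit) ≈ 0.367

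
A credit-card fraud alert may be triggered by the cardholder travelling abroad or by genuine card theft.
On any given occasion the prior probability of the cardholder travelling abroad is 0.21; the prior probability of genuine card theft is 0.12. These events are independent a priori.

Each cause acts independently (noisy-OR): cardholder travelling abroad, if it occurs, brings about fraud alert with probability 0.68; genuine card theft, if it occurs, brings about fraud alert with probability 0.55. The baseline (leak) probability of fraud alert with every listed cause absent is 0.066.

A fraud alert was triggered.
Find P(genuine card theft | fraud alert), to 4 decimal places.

P(genuine card theft | fraud alert) ≈ 0.3044

Under noisy-OR, P(fraud alert | causes) = 1 − (1−0.066)·∏(1−qᵢ) over the active causes.
P(fraud alert) = 0.066*0.79*0.88 + 0.5797*0.79*0.12 + 0.70112*0.21*0.88 + 0.865504*0.21*0.12 = 0.045883 + 0.054956 + 0.129567 + 0.021811 = 0.252217
Of this, 0.076767 comes from 0.054956 + 0.021811 (the genuine card theft=true cases).
P(genuine card theft | fraud alert) = 0.076767 / 0.252217 ≈ 0.3044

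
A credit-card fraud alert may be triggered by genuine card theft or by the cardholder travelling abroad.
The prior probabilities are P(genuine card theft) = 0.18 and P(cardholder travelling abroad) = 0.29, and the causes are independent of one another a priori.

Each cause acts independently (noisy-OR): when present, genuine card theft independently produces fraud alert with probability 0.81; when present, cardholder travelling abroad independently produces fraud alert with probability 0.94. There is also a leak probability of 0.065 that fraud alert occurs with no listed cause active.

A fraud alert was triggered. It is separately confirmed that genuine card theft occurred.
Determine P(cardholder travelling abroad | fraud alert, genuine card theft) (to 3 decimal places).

P(cardholder travelling abroad | fraud alert, genuine card theft) ≈ 0.329

Under noisy-OR, P(fraud alert | causes) = 1 − (1−0.065)·∏(1−qᵢ) over the active causes.
Enumerate both values of cardholder travelling abroad and weight by the priors:
  P(fraud alert | genuine card theft) = 0.82235·0.71 + 0.989341·0.29
        = 0.583869 + 0.286909 = 0.870778
Keeping only the cardholder travelling abroad-present terms gives 0.286909, so
  P(cardholder travelling abroad | fraud alert, genuine card theft) = 0.286909 / 0.870778 ≈ 0.329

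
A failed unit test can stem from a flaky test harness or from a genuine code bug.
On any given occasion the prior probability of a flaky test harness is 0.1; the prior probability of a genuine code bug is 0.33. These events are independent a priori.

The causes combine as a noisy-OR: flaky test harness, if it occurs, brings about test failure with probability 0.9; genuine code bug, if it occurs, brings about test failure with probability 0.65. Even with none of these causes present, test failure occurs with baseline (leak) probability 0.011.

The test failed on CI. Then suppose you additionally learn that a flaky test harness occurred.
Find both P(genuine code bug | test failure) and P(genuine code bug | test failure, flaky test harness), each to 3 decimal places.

P(genuine code bug | test failure) ≈ 0.771; P(genuine code bug | test failure, flaky test harness) ≈ 0.345

Under noisy-OR, P(test failure | causes) = 1 − (1−0.011)·∏(1−qᵢ) over the active causes.
Numerator (weight on configurations with genuine code bug): 0.194193 + 0.031858 = 0.226051
The normalizing constant is 0.011·0.9·0.67 + 0.65385·0.9·0.33 + 0.9011·0.1·0.67 + 0.965385·0.1·0.33 = 0.293058
Posterior = 0.226051 / 0.293058 ≈ 0.771

With the extra evidence:
Enumerate both values of genuine code bug and weight by the priors:
  P(test failure | flaky test harness) = 0.9011·0.67 + 0.965385·0.33
        = 0.603737 + 0.318577 = 0.922314
Configurations with genuine code bug contribute 0.318577, so
  P(genuine code bug | test failure, flaky test harness) = 0.318577 / 0.922314 ≈ 0.345
The drop from 0.771 to 0.345 is the explaining-away (discounting) effect.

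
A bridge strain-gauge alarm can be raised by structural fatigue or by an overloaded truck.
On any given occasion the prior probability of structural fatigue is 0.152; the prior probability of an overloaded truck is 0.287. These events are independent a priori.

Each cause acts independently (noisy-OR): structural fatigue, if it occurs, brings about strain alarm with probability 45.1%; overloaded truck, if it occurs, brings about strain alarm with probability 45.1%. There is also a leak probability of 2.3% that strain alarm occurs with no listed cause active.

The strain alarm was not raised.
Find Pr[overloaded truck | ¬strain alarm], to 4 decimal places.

Under noisy-OR, P(strain alarm | causes) = 1 − (1−0.023)·∏(1−qᵢ) over the active causes.
By total probability over the 4 (structural fatigue, overloaded truck) configurations:
  P(¬strain alarm) = 0.977·0.848·0.713 + 0.536373·0.848·0.287 + 0.536373·0.152·0.713 + 0.294469·0.152·0.287
        = 0.590718 + 0.130540 + 0.058130 + 0.012846 = 0.792234
Configurations with overloaded truck contribute 0.143386, so
  P(overloaded truck | ¬strain alarm) = 0.143386 / 0.792234 ≈ 0.1810

Pr[overloaded truck | ¬strain alarm] ≈ 0.1810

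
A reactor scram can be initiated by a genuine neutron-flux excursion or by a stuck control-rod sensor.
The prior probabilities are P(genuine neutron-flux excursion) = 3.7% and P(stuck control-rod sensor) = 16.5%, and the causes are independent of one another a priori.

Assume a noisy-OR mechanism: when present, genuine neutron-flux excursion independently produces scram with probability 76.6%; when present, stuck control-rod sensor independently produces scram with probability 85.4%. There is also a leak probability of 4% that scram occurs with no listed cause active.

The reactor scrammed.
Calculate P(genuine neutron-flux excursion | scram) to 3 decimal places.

P(genuine neutron-flux excursion | scram) ≈ 0.150

Under noisy-OR, P(scram | causes) = 1 − (1−0.04)·∏(1−qᵢ) over the active causes.
P(scram) = 0.04×0.963×0.835 + 0.85984×0.963×0.165 + 0.77536×0.037×0.835 + 0.967203×0.037×0.165 = 0.032164 + 0.136624 + 0.023955 + 0.005905 = 0.198648
Of this, 0.029860 comes from 0.023955 + 0.005905 (the genuine neutron-flux excursion=true cases).
So P(genuine neutron-flux excursion | scram) = 0.029860/0.198648 ≈ 0.150.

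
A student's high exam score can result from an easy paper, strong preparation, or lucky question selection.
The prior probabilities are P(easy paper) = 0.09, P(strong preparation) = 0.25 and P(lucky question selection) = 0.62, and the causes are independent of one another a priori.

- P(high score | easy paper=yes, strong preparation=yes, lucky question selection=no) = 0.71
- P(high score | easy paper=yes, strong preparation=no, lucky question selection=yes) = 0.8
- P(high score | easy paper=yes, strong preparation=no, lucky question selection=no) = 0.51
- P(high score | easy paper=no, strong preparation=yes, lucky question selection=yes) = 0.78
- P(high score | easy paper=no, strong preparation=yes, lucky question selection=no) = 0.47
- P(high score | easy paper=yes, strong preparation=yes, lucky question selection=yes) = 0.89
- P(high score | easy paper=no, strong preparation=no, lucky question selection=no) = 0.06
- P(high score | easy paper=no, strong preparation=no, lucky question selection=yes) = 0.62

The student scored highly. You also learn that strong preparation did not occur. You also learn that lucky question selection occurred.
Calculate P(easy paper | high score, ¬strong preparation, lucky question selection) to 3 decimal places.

P(easy paper | high score, ¬strong preparation, lucky question selection) ≈ 0.113

Enumerate both values of easy paper and weight by the priors:
  P(high score | ¬strong preparation, lucky question selection) = 0.62·0.91 + 0.8·0.09
        = 0.564200 + 0.072000 = 0.636200
Configurations with easy paper contribute 0.072000, so
  P(easy paper | high score, ¬strong preparation, lucky question selection) = 0.072000 / 0.636200 ≈ 0.113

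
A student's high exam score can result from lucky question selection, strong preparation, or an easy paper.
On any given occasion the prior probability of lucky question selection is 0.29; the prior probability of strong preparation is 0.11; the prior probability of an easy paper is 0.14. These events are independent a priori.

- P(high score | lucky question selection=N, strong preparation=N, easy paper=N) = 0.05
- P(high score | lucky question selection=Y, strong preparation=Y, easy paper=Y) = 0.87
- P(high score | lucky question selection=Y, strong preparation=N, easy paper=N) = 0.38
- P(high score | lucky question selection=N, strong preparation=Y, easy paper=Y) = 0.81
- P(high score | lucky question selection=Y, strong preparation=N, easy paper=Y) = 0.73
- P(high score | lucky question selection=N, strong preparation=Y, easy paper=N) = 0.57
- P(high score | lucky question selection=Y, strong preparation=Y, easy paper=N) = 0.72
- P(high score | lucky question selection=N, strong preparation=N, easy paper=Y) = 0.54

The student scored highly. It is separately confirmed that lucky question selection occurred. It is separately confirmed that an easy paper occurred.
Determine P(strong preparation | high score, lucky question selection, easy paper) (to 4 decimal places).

P(high score | lucky question selection, easy paper) = 0.73×0.89 + 0.87×0.11 = 0.649700 + 0.095700 = 0.745400
The strong preparation-present share is 0.87×0.11 = 0.095700.
Hence the posterior is 0.095700/0.745400 ≈ 0.1284.

P(strong preparation | high score, lucky question selection, easy paper) ≈ 0.1284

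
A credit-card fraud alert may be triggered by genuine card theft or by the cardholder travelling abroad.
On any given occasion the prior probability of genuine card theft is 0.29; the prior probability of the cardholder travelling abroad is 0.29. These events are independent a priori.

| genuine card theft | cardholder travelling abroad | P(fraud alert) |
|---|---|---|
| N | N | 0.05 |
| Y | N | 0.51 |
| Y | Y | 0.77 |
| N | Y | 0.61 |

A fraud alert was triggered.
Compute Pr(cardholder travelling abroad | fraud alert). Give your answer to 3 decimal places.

Pr(cardholder travelling abroad | fraud alert) ≈ 0.594

Sum P(fraud alert|·) weighted by the priors over the 4 (genuine card theft, cardholder travelling abroad) configurations:
  P(fraud alert) = 0.05·0.71·0.71 + 0.61·0.71·0.29 + 0.51·0.29·0.71 + 0.77·0.29·0.29
        = 0.025205 + 0.125599 + 0.105009 + 0.064757 = 0.320570
Keeping only the cardholder travelling abroad-present terms gives 0.190356, so
  P(cardholder travelling abroad | fraud alert) = 0.190356 / 0.320570 ≈ 0.594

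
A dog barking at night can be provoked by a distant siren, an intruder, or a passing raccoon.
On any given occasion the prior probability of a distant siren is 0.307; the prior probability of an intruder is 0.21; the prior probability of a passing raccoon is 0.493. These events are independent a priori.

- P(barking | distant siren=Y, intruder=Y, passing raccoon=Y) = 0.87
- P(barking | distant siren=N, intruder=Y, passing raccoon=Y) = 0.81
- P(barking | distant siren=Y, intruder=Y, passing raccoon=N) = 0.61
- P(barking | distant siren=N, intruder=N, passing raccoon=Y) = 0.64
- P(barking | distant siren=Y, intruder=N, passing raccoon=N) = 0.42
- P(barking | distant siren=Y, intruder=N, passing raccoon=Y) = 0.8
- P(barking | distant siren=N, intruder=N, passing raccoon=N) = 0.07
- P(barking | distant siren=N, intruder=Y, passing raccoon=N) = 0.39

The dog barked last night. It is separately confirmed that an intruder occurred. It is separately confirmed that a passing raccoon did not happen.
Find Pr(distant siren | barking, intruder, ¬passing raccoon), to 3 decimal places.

Sum P(barking|·) weighted by the priors over both values of distant siren:
  P(barking | intruder, ¬passing raccoon) = 0.39·0.693 + 0.61·0.307
        = 0.270270 + 0.187270 = 0.457540
Keeping only the distant siren-present terms gives 0.187270, so
  P(distant siren | barking, intruder, ¬passing raccoon) = 0.187270 / 0.457540 ≈ 0.409

Pr(distant siren | barking, intruder, ¬passing raccoon) ≈ 0.409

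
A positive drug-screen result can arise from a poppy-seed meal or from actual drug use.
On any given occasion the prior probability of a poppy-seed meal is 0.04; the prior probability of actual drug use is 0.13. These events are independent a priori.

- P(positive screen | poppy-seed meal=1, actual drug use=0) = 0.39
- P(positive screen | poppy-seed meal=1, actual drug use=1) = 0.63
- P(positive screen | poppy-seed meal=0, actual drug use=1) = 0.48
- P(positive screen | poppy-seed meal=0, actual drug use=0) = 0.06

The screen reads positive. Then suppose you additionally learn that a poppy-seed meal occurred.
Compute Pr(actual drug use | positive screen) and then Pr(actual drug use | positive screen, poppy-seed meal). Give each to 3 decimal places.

Pr(actual drug use | positive screen) ≈ 0.498; Pr(actual drug use | positive screen, poppy-seed meal) ≈ 0.194

By total probability over the 4 (poppy-seed meal, actual drug use) configurations:
  P(positive screen) = 0.06*0.96*0.87 + 0.48*0.96*0.13 + 0.39*0.04*0.87 + 0.63*0.04*0.13
        = 0.050112 + 0.059904 + 0.013572 + 0.003276 = 0.126864
Keeping only the actual drug use-present terms gives 0.063180, so
  P(actual drug use | positive screen) = 0.063180 / 0.126864 ≈ 0.498

Now condition on the additional information:
Sum P(positive screen|·) weighted by the priors over both values of actual drug use:
  P(positive screen | poppy-seed meal) = 0.39×0.87 + 0.63×0.13
        = 0.339300 + 0.081900 = 0.421200
The terms with actual drug use present sum to 0.081900, so
  P(actual drug use | positive screen, poppy-seed meal) = 0.081900 / 0.421200 ≈ 0.194
Conditioning on poppy-seed meal lowers the posterior on actual drug use: the classic explaining-away effect in a common-effect structure.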